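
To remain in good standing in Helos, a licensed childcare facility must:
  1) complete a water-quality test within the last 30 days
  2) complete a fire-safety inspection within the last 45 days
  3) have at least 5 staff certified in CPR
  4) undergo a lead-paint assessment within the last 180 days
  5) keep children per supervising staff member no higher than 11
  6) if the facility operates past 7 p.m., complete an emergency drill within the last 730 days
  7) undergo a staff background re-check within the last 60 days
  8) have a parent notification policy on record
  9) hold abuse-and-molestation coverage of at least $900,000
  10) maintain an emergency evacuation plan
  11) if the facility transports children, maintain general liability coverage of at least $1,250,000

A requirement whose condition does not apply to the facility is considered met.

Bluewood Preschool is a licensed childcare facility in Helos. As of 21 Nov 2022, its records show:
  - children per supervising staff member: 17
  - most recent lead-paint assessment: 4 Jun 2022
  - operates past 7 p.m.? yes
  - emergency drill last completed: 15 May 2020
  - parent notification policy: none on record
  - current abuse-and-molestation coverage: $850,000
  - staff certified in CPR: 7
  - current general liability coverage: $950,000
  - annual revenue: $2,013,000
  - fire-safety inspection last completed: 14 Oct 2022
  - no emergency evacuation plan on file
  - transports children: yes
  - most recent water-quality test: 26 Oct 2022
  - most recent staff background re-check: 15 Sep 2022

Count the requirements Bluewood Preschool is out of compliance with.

1. water-quality test 26 days ago vs limit 30 → met
2. fire-safety inspection 38 days ago vs limit 45 → met
3. staff certified in CPR 7 ≥ 5 → met
4. lead-paint assessment 170 days ago vs limit 180 → met
5. children per supervising staff member 17 > 11 → not met
6. condition 'operates past 7 p.m.' holds; emergency drill 920 days ago vs limit 730 → not met
7. staff background re-check 67 days ago vs limit 60 → not met
8. parent notification policy absent → not met
9. abuse-and-molestation coverage $850,000 < $900,000 → not met
10. emergency evacuation plan absent → not met
11. condition 'transports children' holds; general liability coverage $950,000 < $1,250,000 → not met
Not met: 7 of 11

7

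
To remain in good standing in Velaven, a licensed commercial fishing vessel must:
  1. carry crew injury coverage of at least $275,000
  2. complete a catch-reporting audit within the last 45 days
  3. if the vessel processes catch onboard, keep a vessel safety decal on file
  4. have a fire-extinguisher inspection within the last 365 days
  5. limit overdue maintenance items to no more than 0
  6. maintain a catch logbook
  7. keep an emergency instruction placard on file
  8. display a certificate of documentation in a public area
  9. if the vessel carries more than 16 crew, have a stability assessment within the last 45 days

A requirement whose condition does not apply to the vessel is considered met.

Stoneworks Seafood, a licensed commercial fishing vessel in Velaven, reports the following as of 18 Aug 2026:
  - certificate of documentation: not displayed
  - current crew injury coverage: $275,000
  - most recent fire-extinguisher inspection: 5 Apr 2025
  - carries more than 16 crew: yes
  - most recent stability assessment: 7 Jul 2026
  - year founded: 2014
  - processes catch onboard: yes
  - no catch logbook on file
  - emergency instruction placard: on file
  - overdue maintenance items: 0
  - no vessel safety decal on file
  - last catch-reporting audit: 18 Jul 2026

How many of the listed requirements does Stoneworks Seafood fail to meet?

1. crew injury coverage $275,000 ≥ $275,000 → met
2. catch-reporting audit 31 days ago vs limit 45 → met
3. condition 'processes catch onboard' holds; vessel safety decal absent → not met
4. fire-extinguisher inspection 500 days ago vs limit 365 → not met
5. overdue maintenance items 0 ≤ 0 → met
6. catch logbook absent → not met
7. emergency instruction placard present → met
8. certificate of documentation absent → not met
9. condition 'carries more than 16 crew' holds; stability assessment 42 days ago vs limit 45 → met
Not met: 4 of 9

4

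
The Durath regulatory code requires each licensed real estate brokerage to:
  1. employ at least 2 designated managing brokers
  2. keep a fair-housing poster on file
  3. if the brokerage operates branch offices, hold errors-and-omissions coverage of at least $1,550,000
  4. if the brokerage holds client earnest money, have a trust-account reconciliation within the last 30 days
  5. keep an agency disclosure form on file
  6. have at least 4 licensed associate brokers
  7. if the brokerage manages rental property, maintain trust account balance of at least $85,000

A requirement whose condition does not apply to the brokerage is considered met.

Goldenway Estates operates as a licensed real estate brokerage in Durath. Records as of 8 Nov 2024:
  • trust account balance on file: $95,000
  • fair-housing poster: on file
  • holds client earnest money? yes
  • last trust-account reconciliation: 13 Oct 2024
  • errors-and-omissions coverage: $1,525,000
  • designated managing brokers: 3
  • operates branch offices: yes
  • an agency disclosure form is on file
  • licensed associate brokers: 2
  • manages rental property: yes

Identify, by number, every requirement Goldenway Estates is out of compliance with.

3, 6

1. designated managing brokers 3 ≥ 2 → met
2. fair-housing poster present → met
3. condition 'operates branch offices' holds; errors-and-omissions coverage $1,525,000 < $1,550,000 → not met
4. condition 'holds client earnest money' holds; trust-account reconciliation 26 days ago vs limit 30 → met
5. agency disclosure form present → met
6. licensed associate brokers 2 < 4 → not met
7. condition 'manages rental property' holds; trust account balance $95,000 ≥ $85,000 → met
Not met: 3, 6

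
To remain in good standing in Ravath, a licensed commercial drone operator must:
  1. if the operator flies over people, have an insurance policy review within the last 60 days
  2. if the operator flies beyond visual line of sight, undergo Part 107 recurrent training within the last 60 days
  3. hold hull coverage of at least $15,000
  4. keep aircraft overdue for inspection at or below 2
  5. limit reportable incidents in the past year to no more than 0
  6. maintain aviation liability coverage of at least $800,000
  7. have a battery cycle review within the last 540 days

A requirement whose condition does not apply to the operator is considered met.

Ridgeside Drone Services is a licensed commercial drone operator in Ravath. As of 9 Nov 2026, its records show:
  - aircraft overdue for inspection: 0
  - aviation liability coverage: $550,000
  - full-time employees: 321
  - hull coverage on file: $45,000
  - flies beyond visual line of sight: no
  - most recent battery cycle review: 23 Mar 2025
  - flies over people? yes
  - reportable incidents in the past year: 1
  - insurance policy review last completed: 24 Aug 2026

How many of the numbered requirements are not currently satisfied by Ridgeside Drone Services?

1. condition 'flies over people' holds; insurance policy review 77 days ago vs limit 60 → not met
2. condition 'flies beyond visual line of sight' does not hold → requirement n/a → met
3. hull coverage $45,000 ≥ $15,000 → met
4. aircraft overdue for inspection 0 ≤ 2 → met
5. reportable incidents in the past year 1 > 0 → not met
6. aviation liability coverage $550,000 < $800,000 → not met
7. battery cycle review 596 days ago vs limit 540 → not met
Not met: 4 of 7

4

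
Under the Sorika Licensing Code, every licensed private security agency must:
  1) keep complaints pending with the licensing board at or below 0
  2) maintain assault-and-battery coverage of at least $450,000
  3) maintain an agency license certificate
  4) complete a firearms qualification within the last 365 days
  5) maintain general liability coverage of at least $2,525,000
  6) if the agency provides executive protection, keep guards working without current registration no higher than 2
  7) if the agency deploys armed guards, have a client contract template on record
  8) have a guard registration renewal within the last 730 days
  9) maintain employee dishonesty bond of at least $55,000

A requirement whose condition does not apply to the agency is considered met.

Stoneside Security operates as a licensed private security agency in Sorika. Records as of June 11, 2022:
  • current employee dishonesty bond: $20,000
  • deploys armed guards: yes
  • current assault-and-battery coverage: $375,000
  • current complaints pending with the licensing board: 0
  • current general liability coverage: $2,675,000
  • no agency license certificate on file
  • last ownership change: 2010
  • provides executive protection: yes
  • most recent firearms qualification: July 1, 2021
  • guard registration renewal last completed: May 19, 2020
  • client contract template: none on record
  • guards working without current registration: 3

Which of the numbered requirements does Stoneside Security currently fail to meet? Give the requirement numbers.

1. complaints pending with the licensing board 0 ≤ 0 → met
2. assault-and-battery coverage $375,000 < $450,000 → not met
3. agency license certificate absent → not met
4. firearms qualification 345 days ago vs limit 365 → met
5. general liability coverage $2,675,000 ≥ $2,525,000 → met
6. condition 'provides executive protection' holds; guards working without current registration 3 > 2 → not met
7. condition 'deploys armed guards' holds; client contract template absent → not met
8. guard registration renewal 753 days ago vs limit 730 → not met
9. employee dishonesty bond $20,000 < $55,000 → not met
Not met: 2, 3, 6, 7, 8, 9

2, 3, 6, 7, 8, 9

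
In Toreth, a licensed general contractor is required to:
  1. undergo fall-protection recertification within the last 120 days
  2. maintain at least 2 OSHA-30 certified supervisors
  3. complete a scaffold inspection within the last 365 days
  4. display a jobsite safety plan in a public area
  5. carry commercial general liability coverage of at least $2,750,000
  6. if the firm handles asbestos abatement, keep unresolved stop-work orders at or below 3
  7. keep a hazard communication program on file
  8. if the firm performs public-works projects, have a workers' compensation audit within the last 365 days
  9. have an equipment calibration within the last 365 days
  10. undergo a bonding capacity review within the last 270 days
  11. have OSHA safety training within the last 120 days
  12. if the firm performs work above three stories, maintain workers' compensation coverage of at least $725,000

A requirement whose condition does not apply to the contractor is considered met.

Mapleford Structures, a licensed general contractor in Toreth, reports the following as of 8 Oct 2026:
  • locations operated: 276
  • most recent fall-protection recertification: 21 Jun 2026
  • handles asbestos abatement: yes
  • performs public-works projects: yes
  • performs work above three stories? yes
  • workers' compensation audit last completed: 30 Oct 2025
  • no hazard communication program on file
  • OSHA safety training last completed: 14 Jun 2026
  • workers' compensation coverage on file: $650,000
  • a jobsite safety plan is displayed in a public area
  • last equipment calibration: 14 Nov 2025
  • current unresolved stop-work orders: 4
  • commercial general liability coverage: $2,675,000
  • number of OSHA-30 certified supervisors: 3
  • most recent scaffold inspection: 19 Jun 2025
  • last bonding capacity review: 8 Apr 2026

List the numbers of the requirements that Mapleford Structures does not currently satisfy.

3, 5, 6, 7, 12

1. fall-protection recertification 109 days ago vs limit 120 → met
2. OSHA-30 certified supervisors 3 ≥ 2 → met
3. scaffold inspection 476 days ago vs limit 365 → not met
4. jobsite safety plan present → met
5. commercial general liability coverage $2,675,000 < $2,750,000 → not met
6. condition 'handles asbestos abatement' holds; unresolved stop-work orders 4 > 3 → not met
7. hazard communication program absent → not met
8. condition 'performs public-works projects' holds; workers' compensation audit 343 days ago vs limit 365 → met
9. equipment calibration 328 days ago vs limit 365 → met
10. bonding capacity review 183 days ago vs limit 270 → met
11. OSHA safety training 116 days ago vs limit 120 → met
12. condition 'performs work above three stories' holds; workers' compensation coverage $650,000 < $725,000 → not met
Not met: 3, 5, 6, 7, 12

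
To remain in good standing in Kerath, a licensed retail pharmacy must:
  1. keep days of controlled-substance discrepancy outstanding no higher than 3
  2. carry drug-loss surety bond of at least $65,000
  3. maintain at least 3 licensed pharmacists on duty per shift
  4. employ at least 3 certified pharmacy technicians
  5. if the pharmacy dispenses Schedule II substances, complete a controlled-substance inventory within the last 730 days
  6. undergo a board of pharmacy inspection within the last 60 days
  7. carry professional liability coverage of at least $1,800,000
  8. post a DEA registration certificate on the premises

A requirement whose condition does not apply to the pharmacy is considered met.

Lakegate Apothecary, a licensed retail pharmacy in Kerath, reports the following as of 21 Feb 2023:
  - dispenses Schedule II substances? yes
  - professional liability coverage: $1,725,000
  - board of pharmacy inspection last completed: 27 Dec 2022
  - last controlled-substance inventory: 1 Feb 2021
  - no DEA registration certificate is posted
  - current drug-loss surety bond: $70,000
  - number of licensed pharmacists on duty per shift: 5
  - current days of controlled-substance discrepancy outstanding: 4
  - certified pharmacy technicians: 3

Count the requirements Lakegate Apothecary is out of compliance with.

1. days of controlled-substance discrepancy outstanding 4 > 3 → not met
2. drug-loss surety bond $70,000 ≥ $65,000 → met
3. licensed pharmacists on duty per shift 5 ≥ 3 → met
4. certified pharmacy technicians 3 ≥ 3 → met
5. condition 'dispenses Schedule II substances' holds; controlled-substance inventory 750 days ago vs limit 730 → not met
6. board of pharmacy inspection 56 days ago vs limit 60 → met
7. professional liability coverage $1,725,000 < $1,800,000 → not met
8. DEA registration certificate absent → not met
Not met: 4 of 8

4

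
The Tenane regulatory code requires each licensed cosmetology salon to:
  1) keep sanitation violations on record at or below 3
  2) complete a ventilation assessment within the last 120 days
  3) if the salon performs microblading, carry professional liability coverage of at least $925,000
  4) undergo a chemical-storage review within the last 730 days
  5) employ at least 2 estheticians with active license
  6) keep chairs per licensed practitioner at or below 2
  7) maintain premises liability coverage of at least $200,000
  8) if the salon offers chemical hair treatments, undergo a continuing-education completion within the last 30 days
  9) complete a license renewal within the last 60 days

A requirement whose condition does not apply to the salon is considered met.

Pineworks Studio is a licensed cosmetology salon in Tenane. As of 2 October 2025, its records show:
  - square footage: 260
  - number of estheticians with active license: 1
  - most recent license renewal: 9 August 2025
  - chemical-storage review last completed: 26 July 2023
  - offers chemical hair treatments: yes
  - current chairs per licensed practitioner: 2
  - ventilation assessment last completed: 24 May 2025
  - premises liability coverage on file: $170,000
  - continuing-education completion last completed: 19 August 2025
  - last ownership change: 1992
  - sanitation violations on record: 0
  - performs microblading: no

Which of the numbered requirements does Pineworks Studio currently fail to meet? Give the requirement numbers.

2, 4, 5, 7, 8

1. sanitation violations on record 0 ≤ 3 → met
2. ventilation assessment 131 days ago vs limit 120 → not met
3. condition 'performs microblading' does not hold → requirement n/a → met
4. chemical-storage review 799 days ago vs limit 730 → not met
5. estheticians with active license 1 < 2 → not met
6. chairs per licensed practitioner 2 ≤ 2 → met
7. premises liability coverage $170,000 < $200,000 → not met
8. condition 'offers chemical hair treatments' holds; continuing-education completion 44 days ago vs limit 30 → not met
9. license renewal 54 days ago vs limit 60 → met
Not met: 2, 4, 5, 7, 8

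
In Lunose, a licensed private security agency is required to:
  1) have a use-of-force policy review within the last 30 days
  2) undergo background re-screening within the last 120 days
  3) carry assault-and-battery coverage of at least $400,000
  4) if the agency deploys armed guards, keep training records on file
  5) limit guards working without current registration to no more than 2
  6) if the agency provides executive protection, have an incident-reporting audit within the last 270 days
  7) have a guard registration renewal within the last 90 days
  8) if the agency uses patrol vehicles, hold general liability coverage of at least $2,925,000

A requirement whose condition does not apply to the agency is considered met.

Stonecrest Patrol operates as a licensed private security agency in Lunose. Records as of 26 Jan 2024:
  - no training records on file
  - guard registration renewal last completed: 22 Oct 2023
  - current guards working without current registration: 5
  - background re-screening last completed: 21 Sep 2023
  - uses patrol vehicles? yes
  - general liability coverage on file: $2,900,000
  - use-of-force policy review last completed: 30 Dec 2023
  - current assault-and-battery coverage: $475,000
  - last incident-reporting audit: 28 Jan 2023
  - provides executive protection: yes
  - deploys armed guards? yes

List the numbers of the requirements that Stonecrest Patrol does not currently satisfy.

1. use-of-force policy review 27 days ago vs limit 30 → met
2. background re-screening 127 days ago vs limit 120 → not met
3. assault-and-battery coverage $475,000 ≥ $400,000 → met
4. condition 'deploys armed guards' holds; training records absent → not met
5. guards working without current registration 5 > 2 → not met
6. condition 'provides executive protection' holds; incident-reporting audit 363 days ago vs limit 270 → not met
7. guard registration renewal 96 days ago vs limit 90 → not met
8. condition 'uses patrol vehicles' holds; general liability coverage $2,900,000 < $2,925,000 → not met
Not met: 2, 4, 5, 6, 7, 8

2, 4, 5, 6, 7, 8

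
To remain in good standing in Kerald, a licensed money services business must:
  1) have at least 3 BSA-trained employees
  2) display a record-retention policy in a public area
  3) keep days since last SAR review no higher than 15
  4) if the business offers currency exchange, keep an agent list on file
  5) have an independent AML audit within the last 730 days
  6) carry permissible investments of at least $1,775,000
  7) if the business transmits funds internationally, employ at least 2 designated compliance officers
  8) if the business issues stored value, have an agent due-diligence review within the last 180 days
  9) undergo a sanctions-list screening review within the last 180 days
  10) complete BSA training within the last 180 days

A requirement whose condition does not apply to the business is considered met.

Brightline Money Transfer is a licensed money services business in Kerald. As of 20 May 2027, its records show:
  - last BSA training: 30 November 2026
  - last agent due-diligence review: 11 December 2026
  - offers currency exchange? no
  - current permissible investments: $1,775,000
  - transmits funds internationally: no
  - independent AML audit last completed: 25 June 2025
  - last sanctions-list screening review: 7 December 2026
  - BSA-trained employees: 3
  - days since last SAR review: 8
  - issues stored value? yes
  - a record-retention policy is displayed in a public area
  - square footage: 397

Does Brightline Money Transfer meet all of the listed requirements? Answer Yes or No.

1. BSA-trained employees 3 ≥ 3 → met
2. record-retention policy present → met
3. days since last SAR review 8 ≤ 15 → met
4. condition 'offers currency exchange' does not hold → requirement n/a → met
5. independent AML audit 694 days ago vs limit 730 → met
6. permissible investments $1,775,000 ≥ $1,775,000 → met
7. condition 'transmits funds internationally' does not hold → requirement n/a → met
8. condition 'issues stored value' holds; agent due-diligence review 160 days ago vs limit 180 → met
9. sanctions-list screening review 164 days ago vs limit 180 → met
10. BSA training 171 days ago vs limit 180 → met
All met.

Yes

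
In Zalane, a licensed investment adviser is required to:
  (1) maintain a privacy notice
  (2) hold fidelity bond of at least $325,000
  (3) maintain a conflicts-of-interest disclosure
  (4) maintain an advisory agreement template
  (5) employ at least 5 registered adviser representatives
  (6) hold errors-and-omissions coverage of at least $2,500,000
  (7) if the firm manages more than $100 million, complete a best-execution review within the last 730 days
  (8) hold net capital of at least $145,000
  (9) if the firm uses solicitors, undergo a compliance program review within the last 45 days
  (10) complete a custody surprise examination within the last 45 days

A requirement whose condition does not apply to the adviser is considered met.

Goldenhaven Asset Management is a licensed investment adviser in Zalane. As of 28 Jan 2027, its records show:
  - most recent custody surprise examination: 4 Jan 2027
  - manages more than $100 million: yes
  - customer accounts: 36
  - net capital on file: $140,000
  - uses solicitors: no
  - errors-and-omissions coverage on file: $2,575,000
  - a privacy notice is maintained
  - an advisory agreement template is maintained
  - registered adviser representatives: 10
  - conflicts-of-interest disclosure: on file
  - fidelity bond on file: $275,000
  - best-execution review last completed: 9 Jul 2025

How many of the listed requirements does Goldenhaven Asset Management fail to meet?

2

1. privacy notice present → met
2. fidelity bond $275,000 < $325,000 → not met
3. conflicts-of-interest disclosure present → met
4. advisory agreement template present → met
5. registered adviser representatives 10 ≥ 5 → met
6. errors-and-omissions coverage $2,575,000 ≥ $2,500,000 → met
7. condition 'manages more than $100 million' holds; best-execution review 568 days ago vs limit 730 → met
8. net capital $140,000 < $145,000 → not met
9. condition 'uses solicitors' does not hold → requirement n/a → met
10. custody surprise examination 24 days ago vs limit 45 → met
Not met: 2 of 10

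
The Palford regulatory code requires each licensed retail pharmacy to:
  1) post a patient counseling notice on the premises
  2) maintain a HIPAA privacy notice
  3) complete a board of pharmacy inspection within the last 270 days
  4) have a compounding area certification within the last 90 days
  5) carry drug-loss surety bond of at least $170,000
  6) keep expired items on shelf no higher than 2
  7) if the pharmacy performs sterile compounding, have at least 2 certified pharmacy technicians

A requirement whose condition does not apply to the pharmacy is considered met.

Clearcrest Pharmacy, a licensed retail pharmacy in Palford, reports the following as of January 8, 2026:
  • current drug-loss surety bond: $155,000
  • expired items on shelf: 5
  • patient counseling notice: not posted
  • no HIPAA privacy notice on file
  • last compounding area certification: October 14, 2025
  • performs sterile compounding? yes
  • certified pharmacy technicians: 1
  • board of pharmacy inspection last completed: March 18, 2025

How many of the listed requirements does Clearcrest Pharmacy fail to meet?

6

1. patient counseling notice absent → not met
2. HIPAA privacy notice absent → not met
3. board of pharmacy inspection 296 days ago vs limit 270 → not met
4. compounding area certification 86 days ago vs limit 90 → met
5. drug-loss surety bond $155,000 < $170,000 → not met
6. expired items on shelf 5 > 2 → not met
7. condition 'performs sterile compounding' holds; certified pharmacy technicians 1 < 2 → not met
Not met: 6 of 7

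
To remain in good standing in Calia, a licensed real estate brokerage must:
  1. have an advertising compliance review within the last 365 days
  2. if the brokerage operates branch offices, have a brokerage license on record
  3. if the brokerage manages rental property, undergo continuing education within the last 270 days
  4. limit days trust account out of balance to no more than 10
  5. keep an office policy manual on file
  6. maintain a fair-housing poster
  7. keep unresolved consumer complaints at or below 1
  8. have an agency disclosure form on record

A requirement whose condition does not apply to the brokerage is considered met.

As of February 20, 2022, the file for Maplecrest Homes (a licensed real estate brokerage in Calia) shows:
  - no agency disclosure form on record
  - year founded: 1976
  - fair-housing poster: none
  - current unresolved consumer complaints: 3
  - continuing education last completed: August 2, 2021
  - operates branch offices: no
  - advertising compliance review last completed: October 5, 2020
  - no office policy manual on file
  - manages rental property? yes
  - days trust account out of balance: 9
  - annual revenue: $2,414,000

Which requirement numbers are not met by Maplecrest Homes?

1. advertising compliance review 503 days ago vs limit 365 → not met
2. condition 'operates branch offices' does not hold → requirement n/a → met
3. condition 'manages rental property' holds; continuing education 202 days ago vs limit 270 → met
4. days trust account out of balance 9 ≤ 10 → met
5. office policy manual absent → not met
6. fair-housing poster absent → not met
7. unresolved consumer complaints 3 > 1 → not met
8. agency disclosure form absent → not met
Not met: 1, 5, 6, 7, 8

1, 5, 6, 7, 8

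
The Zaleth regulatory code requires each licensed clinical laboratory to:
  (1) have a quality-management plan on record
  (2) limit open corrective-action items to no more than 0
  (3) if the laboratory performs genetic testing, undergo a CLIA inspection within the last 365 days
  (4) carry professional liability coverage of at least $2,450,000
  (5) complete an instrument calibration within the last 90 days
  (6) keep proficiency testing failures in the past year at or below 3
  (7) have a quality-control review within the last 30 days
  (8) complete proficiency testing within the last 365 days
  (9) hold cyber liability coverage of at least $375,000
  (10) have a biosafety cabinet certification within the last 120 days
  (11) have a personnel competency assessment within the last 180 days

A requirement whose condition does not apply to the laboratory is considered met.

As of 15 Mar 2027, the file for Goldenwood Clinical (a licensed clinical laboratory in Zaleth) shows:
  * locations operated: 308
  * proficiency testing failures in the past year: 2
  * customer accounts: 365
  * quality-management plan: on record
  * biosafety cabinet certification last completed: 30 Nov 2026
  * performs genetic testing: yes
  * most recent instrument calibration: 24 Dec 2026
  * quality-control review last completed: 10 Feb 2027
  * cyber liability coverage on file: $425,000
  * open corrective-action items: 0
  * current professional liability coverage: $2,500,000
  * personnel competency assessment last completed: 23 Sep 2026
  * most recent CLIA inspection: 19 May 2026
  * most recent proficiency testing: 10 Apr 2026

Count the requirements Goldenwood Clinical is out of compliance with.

1

1. quality-management plan present → met
2. open corrective-action items 0 ≤ 0 → met
3. condition 'performs genetic testing' holds; CLIA inspection 300 days ago vs limit 365 → met
4. professional liability coverage $2,500,000 ≥ $2,450,000 → met
5. instrument calibration 81 days ago vs limit 90 → met
6. proficiency testing failures in the past year 2 ≤ 3 → met
7. quality-control review 33 days ago vs limit 30 → not met
8. proficiency testing 339 days ago vs limit 365 → met
9. cyber liability coverage $425,000 ≥ $375,000 → met
10. biosafety cabinet certification 105 days ago vs limit 120 → met
11. personnel competency assessment 173 days ago vs limit 180 → met
Not met: 1 of 11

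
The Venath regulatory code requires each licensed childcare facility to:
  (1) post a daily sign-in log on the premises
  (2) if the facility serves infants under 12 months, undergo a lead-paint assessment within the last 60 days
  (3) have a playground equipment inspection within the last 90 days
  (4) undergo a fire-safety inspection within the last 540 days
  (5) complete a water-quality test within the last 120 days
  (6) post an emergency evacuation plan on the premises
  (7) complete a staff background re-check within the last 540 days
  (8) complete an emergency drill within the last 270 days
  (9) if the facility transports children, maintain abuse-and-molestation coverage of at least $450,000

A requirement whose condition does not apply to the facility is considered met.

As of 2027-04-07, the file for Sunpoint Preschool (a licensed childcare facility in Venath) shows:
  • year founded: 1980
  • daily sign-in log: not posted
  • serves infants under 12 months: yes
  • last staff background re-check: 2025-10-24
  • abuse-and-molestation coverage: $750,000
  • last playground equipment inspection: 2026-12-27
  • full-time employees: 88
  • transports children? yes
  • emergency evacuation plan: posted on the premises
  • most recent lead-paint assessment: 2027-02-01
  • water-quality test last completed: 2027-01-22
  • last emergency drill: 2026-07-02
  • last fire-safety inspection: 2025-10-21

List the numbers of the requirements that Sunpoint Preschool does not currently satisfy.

1, 2, 3, 8

1. daily sign-in log absent → not met
2. condition 'serves infants under 12 months' holds; lead-paint assessment 65 days ago vs limit 60 → not met
3. playground equipment inspection 101 days ago vs limit 90 → not met
4. fire-safety inspection 533 days ago vs limit 540 → met
5. water-quality test 75 days ago vs limit 120 → met
6. emergency evacuation plan present → met
7. staff background re-check 530 days ago vs limit 540 → met
8. emergency drill 279 days ago vs limit 270 → not met
9. condition 'transports children' holds; abuse-and-molestation coverage $750,000 ≥ $450,000 → met
Not met: 1, 2, 3, 8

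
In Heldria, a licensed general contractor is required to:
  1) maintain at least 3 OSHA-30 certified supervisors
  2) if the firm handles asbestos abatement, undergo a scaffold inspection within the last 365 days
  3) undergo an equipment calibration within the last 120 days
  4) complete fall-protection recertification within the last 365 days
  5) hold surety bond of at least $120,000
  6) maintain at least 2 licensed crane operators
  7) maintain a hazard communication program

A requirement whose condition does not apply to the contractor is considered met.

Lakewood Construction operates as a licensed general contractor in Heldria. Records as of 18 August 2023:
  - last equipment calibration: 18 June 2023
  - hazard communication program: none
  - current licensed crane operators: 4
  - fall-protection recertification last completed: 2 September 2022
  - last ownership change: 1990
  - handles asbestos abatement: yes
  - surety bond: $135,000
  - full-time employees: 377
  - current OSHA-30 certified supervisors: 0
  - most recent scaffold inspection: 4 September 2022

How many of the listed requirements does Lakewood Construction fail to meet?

1. OSHA-30 certified supervisors 0 < 3 → not met
2. condition 'handles asbestos abatement' holds; scaffold inspection 348 days ago vs limit 365 → met
3. equipment calibration 61 days ago vs limit 120 → met
4. fall-protection recertification 350 days ago vs limit 365 → met
5. surety bond $135,000 ≥ $120,000 → met
6. licensed crane operators 4 ≥ 2 → met
7. hazard communication program absent → not met
Not met: 2 of 7

2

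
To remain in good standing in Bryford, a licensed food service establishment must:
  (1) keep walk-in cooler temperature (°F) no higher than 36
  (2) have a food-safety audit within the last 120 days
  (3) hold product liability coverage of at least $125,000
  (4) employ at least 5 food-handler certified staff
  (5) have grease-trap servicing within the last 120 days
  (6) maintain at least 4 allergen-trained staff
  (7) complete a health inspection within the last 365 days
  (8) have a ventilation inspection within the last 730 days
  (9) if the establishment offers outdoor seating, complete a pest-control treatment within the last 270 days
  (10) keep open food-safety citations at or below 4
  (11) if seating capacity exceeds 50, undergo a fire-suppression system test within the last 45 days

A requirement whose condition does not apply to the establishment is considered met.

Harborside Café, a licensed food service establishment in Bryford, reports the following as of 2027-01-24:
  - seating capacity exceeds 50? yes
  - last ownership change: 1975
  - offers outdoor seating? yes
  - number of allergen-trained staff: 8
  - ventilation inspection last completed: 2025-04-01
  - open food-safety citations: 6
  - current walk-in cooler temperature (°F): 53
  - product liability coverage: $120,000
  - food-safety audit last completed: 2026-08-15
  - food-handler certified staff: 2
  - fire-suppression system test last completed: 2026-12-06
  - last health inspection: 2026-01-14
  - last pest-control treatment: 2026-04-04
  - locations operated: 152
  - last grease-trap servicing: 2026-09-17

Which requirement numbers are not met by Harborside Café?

1. walk-in cooler temperature (°F) 53 > 36 → not met
2. food-safety audit 162 days ago vs limit 120 → not met
3. product liability coverage $120,000 < $125,000 → not met
4. food-handler certified staff 2 < 5 → not met
5. grease-trap servicing 129 days ago vs limit 120 → not met
6. allergen-trained staff 8 ≥ 4 → met
7. health inspection 375 days ago vs limit 365 → not met
8. ventilation inspection 663 days ago vs limit 730 → met
9. condition 'offers outdoor seating' holds; pest-control treatment 295 days ago vs limit 270 → not met
10. open food-safety citations 6 > 4 → not met
11. condition 'seating capacity exceeds 50' holds; fire-suppression system test 49 days ago vs limit 45 → not met
Not met: 1, 2, 3, 4, 5, 7, 9, 10, 11

1, 2, 3, 4, 5, 7, 9, 10, 11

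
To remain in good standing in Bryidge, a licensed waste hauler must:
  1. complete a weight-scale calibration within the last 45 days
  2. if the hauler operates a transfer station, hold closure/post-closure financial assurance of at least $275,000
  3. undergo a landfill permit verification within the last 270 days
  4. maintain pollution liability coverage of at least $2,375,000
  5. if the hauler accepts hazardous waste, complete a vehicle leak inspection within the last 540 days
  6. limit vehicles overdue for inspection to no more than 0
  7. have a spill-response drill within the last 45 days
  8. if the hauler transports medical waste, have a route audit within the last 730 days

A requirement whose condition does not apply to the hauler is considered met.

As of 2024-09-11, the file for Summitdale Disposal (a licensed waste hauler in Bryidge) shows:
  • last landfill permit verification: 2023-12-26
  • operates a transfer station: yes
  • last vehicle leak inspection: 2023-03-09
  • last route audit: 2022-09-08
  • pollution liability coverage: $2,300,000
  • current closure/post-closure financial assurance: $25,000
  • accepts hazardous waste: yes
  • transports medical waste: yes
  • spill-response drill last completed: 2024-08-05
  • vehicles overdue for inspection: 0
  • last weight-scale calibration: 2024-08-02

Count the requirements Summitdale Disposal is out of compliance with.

1. weight-scale calibration 40 days ago vs limit 45 → met
2. condition 'operates a transfer station' holds; closure/post-closure financial assurance $25,000 < $275,000 → not met
3. landfill permit verification 260 days ago vs limit 270 → met
4. pollution liability coverage $2,300,000 < $2,375,000 → not met
5. condition 'accepts hazardous waste' holds; vehicle leak inspection 552 days ago vs limit 540 → not met
6. vehicles overdue for inspection 0 ≤ 0 → met
7. spill-response drill 37 days ago vs limit 45 → met
8. condition 'transports medical waste' holds; route audit 734 days ago vs limit 730 → not met
Not met: 4 of 8

4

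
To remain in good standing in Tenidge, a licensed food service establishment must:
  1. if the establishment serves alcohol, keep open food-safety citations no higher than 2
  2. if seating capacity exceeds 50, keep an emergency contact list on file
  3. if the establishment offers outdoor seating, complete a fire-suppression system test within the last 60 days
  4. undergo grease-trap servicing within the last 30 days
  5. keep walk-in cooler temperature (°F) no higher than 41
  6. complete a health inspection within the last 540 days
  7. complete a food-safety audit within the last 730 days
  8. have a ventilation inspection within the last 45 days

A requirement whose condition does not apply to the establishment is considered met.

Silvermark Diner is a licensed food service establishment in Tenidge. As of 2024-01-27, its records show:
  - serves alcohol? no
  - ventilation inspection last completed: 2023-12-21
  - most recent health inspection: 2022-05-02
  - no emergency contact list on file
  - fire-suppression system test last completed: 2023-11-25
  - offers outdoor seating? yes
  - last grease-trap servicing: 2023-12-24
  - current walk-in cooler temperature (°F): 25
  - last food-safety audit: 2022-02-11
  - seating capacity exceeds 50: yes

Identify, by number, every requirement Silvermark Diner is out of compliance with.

1. condition 'serves alcohol' does not hold → requirement n/a → met
2. condition 'seating capacity exceeds 50' holds; emergency contact list absent → not met
3. condition 'offers outdoor seating' holds; fire-suppression system test 63 days ago vs limit 60 → not met
4. grease-trap servicing 34 days ago vs limit 30 → not met
5. walk-in cooler temperature (°F) 25 ≤ 41 → met
6. health inspection 635 days ago vs limit 540 → not met
7. food-safety audit 715 days ago vs limit 730 → met
8. ventilation inspection 37 days ago vs limit 45 → met
Not met: 2, 3, 4, 6

2, 3, 4, 6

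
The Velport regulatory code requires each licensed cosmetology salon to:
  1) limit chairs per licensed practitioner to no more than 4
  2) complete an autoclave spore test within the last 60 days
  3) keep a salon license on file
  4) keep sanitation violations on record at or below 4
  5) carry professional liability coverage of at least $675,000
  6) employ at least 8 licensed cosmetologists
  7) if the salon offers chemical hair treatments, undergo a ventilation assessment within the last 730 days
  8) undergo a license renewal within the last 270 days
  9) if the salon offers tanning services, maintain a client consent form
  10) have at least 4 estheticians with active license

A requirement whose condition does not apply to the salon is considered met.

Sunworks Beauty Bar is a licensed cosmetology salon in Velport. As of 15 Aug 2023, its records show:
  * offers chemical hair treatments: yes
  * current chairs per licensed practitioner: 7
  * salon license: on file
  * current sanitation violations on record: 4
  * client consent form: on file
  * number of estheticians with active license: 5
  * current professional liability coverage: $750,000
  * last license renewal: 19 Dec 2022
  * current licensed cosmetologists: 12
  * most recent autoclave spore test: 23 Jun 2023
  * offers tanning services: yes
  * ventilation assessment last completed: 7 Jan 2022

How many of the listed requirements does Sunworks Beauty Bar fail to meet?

1. chairs per licensed practitioner 7 > 4 → not met
2. autoclave spore test 53 days ago vs limit 60 → met
3. salon license present → met
4. sanitation violations on record 4 ≤ 4 → met
5. professional liability coverage $750,000 ≥ $675,000 → met
6. licensed cosmetologists 12 ≥ 8 → met
7. condition 'offers chemical hair treatments' holds; ventilation assessment 585 days ago vs limit 730 → met
8. license renewal 239 days ago vs limit 270 → met
9. condition 'offers tanning services' holds; client consent form present → met
10. estheticians with active license 5 ≥ 4 → met
Not met: 1 of 10

1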